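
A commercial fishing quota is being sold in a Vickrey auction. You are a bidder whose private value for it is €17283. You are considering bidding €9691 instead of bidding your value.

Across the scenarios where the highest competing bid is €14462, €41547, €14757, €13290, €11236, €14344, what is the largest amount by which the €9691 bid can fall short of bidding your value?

€6047

€14462: truthful gives €2821, deviation gives €0 → loss €2821.
€41547: same outcome either way → loss €0.
€14757: truthful gives €2526, deviation gives €0 → loss €2526.
€13290: truthful gives €3993, deviation gives €0 → loss €3993.
€11236: truthful gives €6047, deviation gives €0 → loss €6047.
€14344: truthful gives €2939, deviation gives €0 → loss €2939.
Maximum loss: €6047.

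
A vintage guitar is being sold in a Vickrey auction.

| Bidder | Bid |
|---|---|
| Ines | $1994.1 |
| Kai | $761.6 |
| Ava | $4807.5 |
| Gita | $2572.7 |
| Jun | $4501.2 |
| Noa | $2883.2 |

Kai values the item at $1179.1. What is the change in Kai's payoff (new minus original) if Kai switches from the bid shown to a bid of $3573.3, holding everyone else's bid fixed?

The highest bid among the other bidders is $4807.5; Kai's bid doesn't change that.
Original bid $761.6: Kai is not highest (top rival bid is $4807.5); payoff $0.
Alternative bid $3573.3: Kai is not highest (top rival bid is $4807.5); payoff $0.
Change in payoff = $0 − ($0) = $0.

$0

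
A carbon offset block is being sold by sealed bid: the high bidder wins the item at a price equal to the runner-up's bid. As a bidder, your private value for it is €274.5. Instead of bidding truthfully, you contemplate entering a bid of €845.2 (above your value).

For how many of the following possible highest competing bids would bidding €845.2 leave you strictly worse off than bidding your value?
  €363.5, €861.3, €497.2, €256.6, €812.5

3

The deviation hurts exactly when the highest competing bid lies strictly between €274.5 and €845.2 — overbidding then wins at a price above your value.
€363.5: inside the interval → strictly worse (loss €89).
€861.3: above both → same outcome either way.
€497.2: inside the interval → strictly worse (loss €222.7).
€256.6: below both → same outcome either way.
€812.5: inside the interval → strictly worse (loss €538).
Count: 3.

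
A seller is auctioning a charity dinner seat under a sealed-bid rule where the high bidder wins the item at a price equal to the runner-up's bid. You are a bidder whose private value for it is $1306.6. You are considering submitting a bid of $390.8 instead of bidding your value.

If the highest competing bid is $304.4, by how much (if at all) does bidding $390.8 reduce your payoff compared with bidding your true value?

$0

Bidding your value $1306.6: you win (since $1306.6 > $304.4) and pay $304.4. Payoff $1002.2.
Bidding $390.8: you win and pay $304.4. Payoff $1306.6 − $304.4 = $1002.2.
Difference = $1002.2 − $1002.2 = $0; both bids lead to the same outcome because the competing bid is below both your value and your alternative bid.
Truthful bidding weakly dominates here: raising your bid can only win items priced above your value, and lowering it can only forfeit items priced below.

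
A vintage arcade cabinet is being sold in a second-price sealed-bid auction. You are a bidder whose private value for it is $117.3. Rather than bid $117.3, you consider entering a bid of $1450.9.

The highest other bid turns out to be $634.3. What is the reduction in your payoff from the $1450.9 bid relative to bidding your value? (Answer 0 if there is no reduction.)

Bidding your value $117.3: you lose (since $117.3 < $634.3). Payoff $0.
Bidding $1450.9: you win and pay $634.3. Payoff $117.3 − $634.3 = −$517.
The competing bid $634.3 lies between your value and your inflated bid, so overbidding wins an item priced above your value.
Loss from deviating = $0 − (−$517) = $517.
Because the price is fixed by the runner-up's bid, deviating from your value can only change a good outcome into a bad one — never the reverse.

$517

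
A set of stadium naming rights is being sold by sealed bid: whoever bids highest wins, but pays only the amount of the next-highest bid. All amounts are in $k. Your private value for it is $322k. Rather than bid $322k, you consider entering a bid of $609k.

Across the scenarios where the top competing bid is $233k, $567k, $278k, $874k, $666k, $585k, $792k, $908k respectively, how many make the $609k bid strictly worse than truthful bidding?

2

The deviation hurts exactly when the highest competing bid lies strictly between $322k and $609k — overbidding then wins at a price above your value.
$233k: below both → same outcome either way.
$567k: inside the interval → strictly worse (loss $245k).
$278k: below both → same outcome either way.
$874k: above both → same outcome either way.
$666k: above both → same outcome either way.
$585k: inside the interval → strictly worse (loss $263k).
$792k: above both → same outcome either way.
$908k: above both → same outcome either way.
Count: 2.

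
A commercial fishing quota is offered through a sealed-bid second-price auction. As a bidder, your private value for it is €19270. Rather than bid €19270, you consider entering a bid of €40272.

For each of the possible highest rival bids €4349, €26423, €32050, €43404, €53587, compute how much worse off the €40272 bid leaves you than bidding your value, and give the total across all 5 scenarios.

€19933

The deviation costs you only when the competing bid falls strictly between €19270 and €40272; elsewhere both bids give the same outcome.
€4349: outcomes coincide → loss €0.
€26423: truthful payoff €0, deviation payoff −€7153 → loss €7153.
€32050: truthful payoff €0, deviation payoff −€12780 → loss €12780.
€43404: outcomes coincide → loss €0.
€53587: outcomes coincide → loss €0.
Total loss = €7153 + €12780 = €19933.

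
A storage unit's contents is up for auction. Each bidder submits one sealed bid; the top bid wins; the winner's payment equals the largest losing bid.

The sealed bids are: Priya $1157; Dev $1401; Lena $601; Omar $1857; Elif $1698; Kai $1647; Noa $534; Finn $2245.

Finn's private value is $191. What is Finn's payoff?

Highest bid: Finn at $2245, so Finn wins.
Second-highest bid: Omar at $1857 — that is the price the winner pays.
Finn's payoff = value − price = $191 − $1857 = −$1666.

−$1666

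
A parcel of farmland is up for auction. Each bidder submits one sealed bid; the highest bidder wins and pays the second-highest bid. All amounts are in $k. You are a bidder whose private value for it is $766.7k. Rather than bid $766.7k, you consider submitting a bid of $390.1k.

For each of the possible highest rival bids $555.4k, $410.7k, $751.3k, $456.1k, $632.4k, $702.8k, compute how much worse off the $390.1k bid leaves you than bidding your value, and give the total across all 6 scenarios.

The deviation costs you only when the competing bid falls strictly between $390.1k and $766.7k; elsewhere both bids give the same outcome.
$555.4k: truthful payoff $211.3k, deviation payoff $0k → loss $211.3k.
$410.7k: truthful payoff $356k, deviation payoff $0k → loss $356k.
$751.3k: truthful payoff $15.4k, deviation payoff $0k → loss $15.4k.
$456.1k: truthful payoff $310.6k, deviation payoff $0k → loss $310.6k.
$632.4k: truthful payoff $134.3k, deviation payoff $0k → loss $134.3k.
$702.8k: truthful payoff $63.9k, deviation payoff $0k → loss $63.9k.
Total loss = $211.3k + $356k + $15.4k + $310.6k + $134.3k + $63.9k = $1091.5k.

$1091.5k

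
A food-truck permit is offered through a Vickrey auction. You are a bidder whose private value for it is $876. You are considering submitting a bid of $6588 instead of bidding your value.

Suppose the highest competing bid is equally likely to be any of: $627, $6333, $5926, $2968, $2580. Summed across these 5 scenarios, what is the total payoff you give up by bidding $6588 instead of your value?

$14303

The deviation costs you only when the competing bid falls strictly between $876 and $6588; elsewhere both bids give the same outcome.
$627: outcomes coincide → loss $0.
$6333: truthful payoff $0, deviation payoff −$5457 → loss $5457.
$5926: truthful payoff $0, deviation payoff −$5050 → loss $5050.
$2968: truthful payoff $0, deviation payoff −$2092 → loss $2092.
$2580: truthful payoff $0, deviation payoff −$1704 → loss $1704.
Total loss = $5457 + $5050 + $2092 + $1704 = $14303.
Truthful bidding weakly dominates here: raising your bid can only win items priced above your value, and lowering it can only forfeit items priced below.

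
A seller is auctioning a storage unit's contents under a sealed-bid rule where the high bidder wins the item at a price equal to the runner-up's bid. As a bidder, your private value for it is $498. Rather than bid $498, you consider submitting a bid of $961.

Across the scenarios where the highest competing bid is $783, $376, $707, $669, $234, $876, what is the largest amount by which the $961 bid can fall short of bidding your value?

$378

$783: truthful gives $0, deviation gives −$285 → loss $285.
$376: same outcome either way → loss $0.
$707: truthful gives $0, deviation gives −$209 → loss $209.
$669: truthful gives $0, deviation gives −$171 → loss $171.
$234: same outcome either way → loss $0.
$876: truthful gives $0, deviation gives −$378 → loss $378.
Maximum loss: $378.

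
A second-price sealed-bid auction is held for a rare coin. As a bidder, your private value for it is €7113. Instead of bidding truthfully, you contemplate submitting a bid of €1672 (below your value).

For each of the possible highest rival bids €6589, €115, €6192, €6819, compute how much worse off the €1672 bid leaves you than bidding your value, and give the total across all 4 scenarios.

€1739

The deviation costs you only when the competing bid falls strictly between €1672 and €7113; elsewhere both bids give the same outcome.
€6589: truthful payoff €524, deviation payoff €0 → loss €524.
€115: outcomes coincide → loss €0.
€6192: truthful payoff €921, deviation payoff €0 → loss €921.
€6819: truthful payoff €294, deviation payoff €0 → loss €294.
Total loss = €524 + €921 + €294 = €1739.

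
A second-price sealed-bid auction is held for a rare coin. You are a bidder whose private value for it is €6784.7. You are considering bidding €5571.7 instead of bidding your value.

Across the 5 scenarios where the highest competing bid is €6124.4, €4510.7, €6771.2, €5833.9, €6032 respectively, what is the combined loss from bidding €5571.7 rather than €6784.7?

The deviation costs you only when the competing bid falls strictly between €5571.7 and €6784.7; elsewhere both bids give the same outcome.
€6124.4: truthful payoff €660.3, deviation payoff €0 → loss €660.3.
€4510.7: outcomes coincide → loss €0.
€6771.2: truthful payoff €13.5, deviation payoff €0 → loss €13.5.
€5833.9: truthful payoff €950.8, deviation payoff €0 → loss €950.8.
€6032: truthful payoff €752.7, deviation payoff €0 → loss €752.7.
Total loss = €660.3 + €13.5 + €950.8 + €752.7 = €2377.3.

€2377.3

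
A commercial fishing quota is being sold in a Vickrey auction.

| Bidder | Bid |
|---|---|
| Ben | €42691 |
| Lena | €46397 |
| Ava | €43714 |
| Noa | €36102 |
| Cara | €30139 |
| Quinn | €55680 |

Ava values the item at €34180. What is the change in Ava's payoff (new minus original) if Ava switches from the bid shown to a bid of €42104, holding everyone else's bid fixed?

€0

The highest bid among the other bidders is €55680; Ava's bid doesn't change that.
Original bid €43714: Ava is not highest (top rival bid is €55680); payoff €0.
Alternative bid €42104: Ava is not highest (top rival bid is €55680); payoff €0.
Change in payoff = €0 − (€0) = €0.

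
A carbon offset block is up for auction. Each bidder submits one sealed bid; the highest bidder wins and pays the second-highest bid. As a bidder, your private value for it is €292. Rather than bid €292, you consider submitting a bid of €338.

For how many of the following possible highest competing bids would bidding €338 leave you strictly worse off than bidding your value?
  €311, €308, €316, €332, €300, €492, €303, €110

6

The deviation hurts exactly when the highest competing bid lies strictly between €292 and €338 — overbidding then wins at a price above your value.
€311: inside the interval → strictly worse (loss €19).
€308: inside the interval → strictly worse (loss €16).
€316: inside the interval → strictly worse (loss €24).
€332: inside the interval → strictly worse (loss €40).
€300: inside the interval → strictly worse (loss €8).
€492: above both → same outcome either way.
€303: inside the interval → strictly worse (loss €11).
€110: below both → same outcome either way.
Count: 6.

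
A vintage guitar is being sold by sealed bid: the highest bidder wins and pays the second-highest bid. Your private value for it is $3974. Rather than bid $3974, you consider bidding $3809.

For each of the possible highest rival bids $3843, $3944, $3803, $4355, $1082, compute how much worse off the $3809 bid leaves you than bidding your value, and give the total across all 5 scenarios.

$161

The deviation costs you only when the competing bid falls strictly between $3809 and $3974; elsewhere both bids give the same outcome.
$3843: truthful payoff $131, deviation payoff $0 → loss $131.
$3944: truthful payoff $30, deviation payoff $0 → loss $30.
$3803: outcomes coincide → loss $0.
$4355: outcomes coincide → loss $0.
$1082: outcomes coincide → loss $0.
Total loss = $131 + $30 = $161.
Truthful bidding weakly dominates here: raising your bid can only win items priced above your value, and lowering it can only forfeit items priced below.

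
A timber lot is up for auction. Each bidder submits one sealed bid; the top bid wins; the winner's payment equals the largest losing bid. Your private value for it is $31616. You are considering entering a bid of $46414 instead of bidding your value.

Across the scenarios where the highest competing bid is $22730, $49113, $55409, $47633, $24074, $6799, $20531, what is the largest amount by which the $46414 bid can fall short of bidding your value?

$22730: same outcome either way → loss $0.
$49113: same outcome either way → loss $0.
$55409: same outcome either way → loss $0.
$47633: same outcome either way → loss $0.
$24074: same outcome either way → loss $0.
$6799: same outcome either way → loss $0.
$20531: same outcome either way → loss $0.
Maximum loss: $0.

$0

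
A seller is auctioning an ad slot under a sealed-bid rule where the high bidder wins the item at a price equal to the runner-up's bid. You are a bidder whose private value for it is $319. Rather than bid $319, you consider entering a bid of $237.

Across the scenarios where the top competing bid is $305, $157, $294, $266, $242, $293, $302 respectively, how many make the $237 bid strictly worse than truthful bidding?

6

The deviation hurts exactly when the highest competing bid lies strictly between $237 and $319 — underbidding then forfeits a profitable win.
$305: inside the interval → strictly worse (loss $14).
$157: below both → same outcome either way.
$294: inside the interval → strictly worse (loss $25).
$266: inside the interval → strictly worse (loss $53).
$242: inside the interval → strictly worse (loss $77).
$293: inside the interval → strictly worse (loss $26).
$302: inside the interval → strictly worse (loss $17).
Count: 6.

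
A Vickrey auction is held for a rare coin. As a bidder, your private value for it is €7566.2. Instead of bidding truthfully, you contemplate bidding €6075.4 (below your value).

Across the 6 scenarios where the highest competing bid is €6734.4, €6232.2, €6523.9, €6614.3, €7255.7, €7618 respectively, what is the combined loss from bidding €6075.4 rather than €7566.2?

The deviation costs you only when the competing bid falls strictly between €6075.4 and €7566.2; elsewhere both bids give the same outcome.
€6734.4: truthful payoff €831.8, deviation payoff €0 → loss €831.8.
€6232.2: truthful payoff €1334, deviation payoff €0 → loss €1334.
€6523.9: truthful payoff €1042.3, deviation payoff €0 → loss €1042.3.
€6614.3: truthful payoff €951.9, deviation payoff €0 → loss €951.9.
€7255.7: truthful payoff €310.5, deviation payoff €0 → loss €310.5.
€7618: outcomes coincide → loss €0.
Total loss = €831.8 + €1334 + €1042.3 + €951.9 + €310.5 = €4470.5.

€4470.5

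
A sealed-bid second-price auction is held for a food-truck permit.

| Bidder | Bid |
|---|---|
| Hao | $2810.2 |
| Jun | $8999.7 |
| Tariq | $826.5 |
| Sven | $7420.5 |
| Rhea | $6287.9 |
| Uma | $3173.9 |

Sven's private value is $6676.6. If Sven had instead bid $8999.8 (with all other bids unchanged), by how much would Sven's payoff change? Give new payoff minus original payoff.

−$2323.1

The highest bid among the other bidders is $8999.7; Sven's bid doesn't change that.
Original bid $7420.5: Sven is not highest (top rival bid is $8999.7); payoff $0.
Alternative bid $8999.8: Sven is highest, pays the top rival bid $8999.7; payoff $6676.6 − $8999.7 = −$2323.1.
Change in payoff = −$2323.1 − ($0) = −$2323.1.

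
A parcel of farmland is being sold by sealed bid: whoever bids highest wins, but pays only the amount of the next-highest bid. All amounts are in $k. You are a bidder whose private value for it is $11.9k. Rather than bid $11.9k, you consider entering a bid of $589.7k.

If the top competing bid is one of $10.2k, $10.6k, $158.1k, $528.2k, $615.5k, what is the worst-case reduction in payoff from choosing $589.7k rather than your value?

$516.3k

$10.2k: same outcome either way → loss $0k.
$10.6k: same outcome either way → loss $0k.
$158.1k: truthful gives $0k, deviation gives −$146.2k → loss $146.2k.
$528.2k: truthful gives $0k, deviation gives −$516.3k → loss $516.3k.
$615.5k: same outcome either way → loss $0k.
Maximum loss: $516.3k.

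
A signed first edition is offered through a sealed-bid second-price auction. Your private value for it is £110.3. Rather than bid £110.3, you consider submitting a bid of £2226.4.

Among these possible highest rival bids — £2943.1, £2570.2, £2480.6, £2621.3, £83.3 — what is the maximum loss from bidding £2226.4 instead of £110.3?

£2943.1: same outcome either way → loss £0.
£2570.2: same outcome either way → loss £0.
£2480.6: same outcome either way → loss £0.
£2621.3: same outcome either way → loss £0.
£83.3: same outcome either way → loss £0.
Maximum loss: £0.

£0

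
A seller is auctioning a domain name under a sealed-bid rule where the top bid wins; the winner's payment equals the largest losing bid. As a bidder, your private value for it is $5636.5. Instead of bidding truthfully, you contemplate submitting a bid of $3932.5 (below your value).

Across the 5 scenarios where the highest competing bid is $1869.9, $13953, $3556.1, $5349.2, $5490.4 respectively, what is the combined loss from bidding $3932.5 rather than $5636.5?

The deviation costs you only when the competing bid falls strictly between $3932.5 and $5636.5; elsewhere both bids give the same outcome.
$1869.9: outcomes coincide → loss $0.
$13953: outcomes coincide → loss $0.
$3556.1: outcomes coincide → loss $0.
$5349.2: truthful payoff $287.3, deviation payoff $0 → loss $287.3.
$5490.4: truthful payoff $146.1, deviation payoff $0 → loss $146.1.
Total loss = $287.3 + $146.1 = $433.4.

$433.4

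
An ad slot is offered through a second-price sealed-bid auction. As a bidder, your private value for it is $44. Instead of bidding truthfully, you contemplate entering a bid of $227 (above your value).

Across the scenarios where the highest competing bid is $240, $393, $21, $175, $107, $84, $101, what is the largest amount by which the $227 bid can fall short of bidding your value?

$131

$240: same outcome either way → loss $0.
$393: same outcome either way → loss $0.
$21: same outcome either way → loss $0.
$175: truthful gives $0, deviation gives −$131 → loss $131.
$107: truthful gives $0, deviation gives −$63 → loss $63.
$84: truthful gives $0, deviation gives −$40 → loss $40.
$101: truthful gives $0, deviation gives −$57 → loss $57.
Maximum loss: $131.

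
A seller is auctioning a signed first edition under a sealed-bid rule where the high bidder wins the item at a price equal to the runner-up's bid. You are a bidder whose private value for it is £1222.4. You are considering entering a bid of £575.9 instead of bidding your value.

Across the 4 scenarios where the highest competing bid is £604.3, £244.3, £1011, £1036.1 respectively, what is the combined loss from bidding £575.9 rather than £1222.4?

The deviation costs you only when the competing bid falls strictly between £575.9 and £1222.4; elsewhere both bids give the same outcome.
£604.3: truthful payoff £618.1, deviation payoff £0 → loss £618.1.
£244.3: outcomes coincide → loss £0.
£1011: truthful payoff £211.4, deviation payoff £0 → loss £211.4.
£1036.1: truthful payoff £186.3, deviation payoff £0 → loss £186.3.
Total loss = £618.1 + £211.4 + £186.3 = £1015.8.

£1015.8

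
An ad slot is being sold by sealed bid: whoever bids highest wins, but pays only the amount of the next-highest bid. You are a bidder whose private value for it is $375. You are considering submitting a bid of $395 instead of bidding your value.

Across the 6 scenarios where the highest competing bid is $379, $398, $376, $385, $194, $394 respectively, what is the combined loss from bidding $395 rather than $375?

$34

The deviation costs you only when the competing bid falls strictly between $375 and $395; elsewhere both bids give the same outcome.
$379: truthful payoff $0, deviation payoff −$4 → loss $4.
$398: outcomes coincide → loss $0.
$376: truthful payoff $0, deviation payoff −$1 → loss $1.
$385: truthful payoff $0, deviation payoff −$10 → loss $10.
$194: outcomes coincide → loss $0.
$394: truthful payoff $0, deviation payoff −$19 → loss $19.
Total loss = $4 + $1 + $10 + $19 = $34.
In a second-price auction your bid sets only whether you win, not what you pay, so bidding your true value is weakly dominant.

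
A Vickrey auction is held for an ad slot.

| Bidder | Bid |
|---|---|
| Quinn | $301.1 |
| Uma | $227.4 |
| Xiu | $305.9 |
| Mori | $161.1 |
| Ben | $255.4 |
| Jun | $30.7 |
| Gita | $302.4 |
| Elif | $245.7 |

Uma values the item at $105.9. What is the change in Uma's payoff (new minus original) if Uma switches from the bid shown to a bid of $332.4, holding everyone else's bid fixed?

The highest bid among the other bidders is $305.9; Uma's bid doesn't change that.
Original bid $227.4: Uma is not highest (top rival bid is $305.9); payoff $0.
Alternative bid $332.4: Uma is highest, pays the top rival bid $305.9; payoff $105.9 − $305.9 = −$200.
Change in payoff = −$200 − ($0) = −$200.

−$200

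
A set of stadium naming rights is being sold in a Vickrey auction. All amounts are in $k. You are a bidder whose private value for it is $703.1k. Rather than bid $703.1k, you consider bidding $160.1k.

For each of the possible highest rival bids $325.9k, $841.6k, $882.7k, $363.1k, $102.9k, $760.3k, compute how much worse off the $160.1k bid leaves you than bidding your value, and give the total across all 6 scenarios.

The deviation costs you only when the competing bid falls strictly between $160.1k and $703.1k; elsewhere both bids give the same outcome.
$325.9k: truthful payoff $377.2k, deviation payoff $0k → loss $377.2k.
$841.6k: outcomes coincide → loss $0k.
$882.7k: outcomes coincide → loss $0k.
$363.1k: truthful payoff $340k, deviation payoff $0k → loss $340k.
$102.9k: outcomes coincide → loss $0k.
$760.3k: outcomes coincide → loss $0k.
Total loss = $377.2k + $340k = $717.2k.

$717.2k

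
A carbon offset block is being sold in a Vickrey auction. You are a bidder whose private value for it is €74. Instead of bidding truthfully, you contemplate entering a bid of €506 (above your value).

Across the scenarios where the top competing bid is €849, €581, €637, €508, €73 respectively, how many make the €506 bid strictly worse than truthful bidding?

The deviation hurts exactly when the highest competing bid lies strictly between €74 and €506 — overbidding then wins at a price above your value.
€849: above both → same outcome either way.
€581: above both → same outcome either way.
€637: above both → same outcome either way.
€508: above both → same outcome either way.
€73: below both → same outcome either way.
Count: 0.

0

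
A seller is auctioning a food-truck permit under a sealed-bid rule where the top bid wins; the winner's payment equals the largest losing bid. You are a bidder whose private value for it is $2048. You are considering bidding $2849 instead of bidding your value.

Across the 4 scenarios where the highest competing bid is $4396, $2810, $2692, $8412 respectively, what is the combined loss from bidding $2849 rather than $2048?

The deviation costs you only when the competing bid falls strictly between $2048 and $2849; elsewhere both bids give the same outcome.
$4396: outcomes coincide → loss $0.
$2810: truthful payoff $0, deviation payoff −$762 → loss $762.
$2692: truthful payoff $0, deviation payoff −$644 → loss $644.
$8412: outcomes coincide → loss $0.
Total loss = $762 + $644 = $1406.
Truthful bidding weakly dominates here: raising your bid can only win items priced above your value, and lowering it can only forfeit items priced below.

$1406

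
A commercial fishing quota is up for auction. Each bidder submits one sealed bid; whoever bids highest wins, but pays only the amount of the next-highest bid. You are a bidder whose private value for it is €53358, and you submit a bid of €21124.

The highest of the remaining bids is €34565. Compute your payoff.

Your bid €21124 is below the highest competing bid €34565, so you lose.
A losing bidder pays nothing and receives nothing: payoff = €0.

€0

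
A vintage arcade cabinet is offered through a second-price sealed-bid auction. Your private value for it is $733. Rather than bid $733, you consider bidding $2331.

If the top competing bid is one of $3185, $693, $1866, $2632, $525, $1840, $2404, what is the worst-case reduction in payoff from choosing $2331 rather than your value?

$3185: same outcome either way → loss $0.
$693: same outcome either way → loss $0.
$1866: truthful gives $0, deviation gives −$1133 → loss $1133.
$2632: same outcome either way → loss $0.
$525: same outcome either way → loss $0.
$1840: truthful gives $0, deviation gives −$1107 → loss $1107.
$2404: same outcome either way → loss $0.
Maximum loss: $1133.

$1133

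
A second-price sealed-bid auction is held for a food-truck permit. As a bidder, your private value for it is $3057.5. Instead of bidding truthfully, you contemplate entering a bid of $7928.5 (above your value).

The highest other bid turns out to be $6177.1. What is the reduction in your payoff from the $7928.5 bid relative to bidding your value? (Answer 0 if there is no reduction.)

Bidding your value $3057.5: you lose (since $3057.5 < $6177.1). Payoff $0.
Bidding $7928.5: you win and pay $6177.1. Payoff $3057.5 − $6177.1 = −$3119.6.
The competing bid $6177.1 lies between your value and your inflated bid, so overbidding wins an item priced above your value.
Loss from deviating = $0 − (−$3119.6) = $3119.6.

$3119.6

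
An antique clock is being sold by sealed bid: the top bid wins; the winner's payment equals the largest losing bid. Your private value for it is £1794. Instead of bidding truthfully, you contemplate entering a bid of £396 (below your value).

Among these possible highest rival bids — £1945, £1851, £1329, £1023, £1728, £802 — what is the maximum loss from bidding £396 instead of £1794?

£992

£1945: same outcome either way → loss £0.
£1851: same outcome either way → loss £0.
£1329: truthful gives £465, deviation gives £0 → loss £465.
£1023: truthful gives £771, deviation gives £0 → loss £771.
£1728: truthful gives £66, deviation gives £0 → loss £66.
£802: truthful gives £992, deviation gives £0 → loss £992.
Maximum loss: £992.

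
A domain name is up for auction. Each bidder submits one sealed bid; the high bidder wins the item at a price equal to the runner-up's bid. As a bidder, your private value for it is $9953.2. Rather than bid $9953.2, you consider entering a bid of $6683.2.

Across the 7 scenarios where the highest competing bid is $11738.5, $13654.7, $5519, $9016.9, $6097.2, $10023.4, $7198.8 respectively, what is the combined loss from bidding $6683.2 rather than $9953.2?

$3690.7

The deviation costs you only when the competing bid falls strictly between $6683.2 and $9953.2; elsewhere both bids give the same outcome.
$11738.5: outcomes coincide → loss $0.
$13654.7: outcomes coincide → loss $0.
$5519: outcomes coincide → loss $0.
$9016.9: truthful payoff $936.3, deviation payoff $0 → loss $936.3.
$6097.2: outcomes coincide → loss $0.
$10023.4: outcomes coincide → loss $0.
$7198.8: truthful payoff $2754.4, deviation payoff $0 → loss $2754.4.
Total loss = $936.3 + $2754.4 = $3690.7.
Because the price is fixed by the runner-up's bid, deviating from your value can only change a good outcome into a bad one — never the reverse.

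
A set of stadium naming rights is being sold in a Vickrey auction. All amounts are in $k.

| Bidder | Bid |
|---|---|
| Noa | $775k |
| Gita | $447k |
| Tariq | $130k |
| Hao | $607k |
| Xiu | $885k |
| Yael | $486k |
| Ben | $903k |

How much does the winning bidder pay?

$885k

Highest bid: Ben at $903k, so Ben wins.
Second-highest bid: Xiu at $885k — that is the price the winner pays.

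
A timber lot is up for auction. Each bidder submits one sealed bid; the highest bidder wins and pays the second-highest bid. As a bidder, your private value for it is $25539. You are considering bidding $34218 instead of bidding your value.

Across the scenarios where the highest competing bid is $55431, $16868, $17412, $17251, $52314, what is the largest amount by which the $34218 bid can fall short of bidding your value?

$55431: same outcome either way → loss $0.
$16868: same outcome either way → loss $0.
$17412: same outcome either way → loss $0.
$17251: same outcome either way → loss $0.
$52314: same outcome either way → loss $0.
Maximum loss: $0.

$0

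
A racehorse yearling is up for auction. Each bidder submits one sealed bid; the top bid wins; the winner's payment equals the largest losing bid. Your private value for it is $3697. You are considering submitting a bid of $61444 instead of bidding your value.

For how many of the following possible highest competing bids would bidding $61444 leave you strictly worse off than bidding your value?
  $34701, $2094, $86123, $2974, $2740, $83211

1

The deviation hurts exactly when the highest competing bid lies strictly between $3697 and $61444 — overbidding then wins at a price above your value.
$34701: inside the interval → strictly worse (loss $31004).
$2094: below both → same outcome either way.
$86123: above both → same outcome either way.
$2974: below both → same outcome either way.
$2740: below both → same outcome either way.
$83211: above both → same outcome either way.
Count: 1.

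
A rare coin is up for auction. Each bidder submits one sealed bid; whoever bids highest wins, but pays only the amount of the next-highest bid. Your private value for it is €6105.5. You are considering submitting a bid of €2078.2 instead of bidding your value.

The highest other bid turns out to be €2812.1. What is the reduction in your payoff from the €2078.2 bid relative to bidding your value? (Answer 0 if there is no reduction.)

Bidding your value €6105.5: you win (since €6105.5 > €2812.1) and pay €2812.1. Payoff €3293.4.
Bidding €2078.2: you lose. Payoff €0.
The competing bid €2812.1 lies between your shaded bid and your value, so underbidding forfeits an item you could have won at a profitable price.
Loss from deviating = €3293.4 − (€0) = €3293.4.

€3293.4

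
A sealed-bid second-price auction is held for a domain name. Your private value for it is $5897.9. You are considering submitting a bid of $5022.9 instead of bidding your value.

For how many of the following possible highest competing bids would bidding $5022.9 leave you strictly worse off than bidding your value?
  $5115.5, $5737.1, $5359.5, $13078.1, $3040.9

3

The deviation hurts exactly when the highest competing bid lies strictly between $5022.9 and $5897.9 — underbidding then forfeits a profitable win.
$5115.5: inside the interval → strictly worse (loss $782.4).
$5737.1: inside the interval → strictly worse (loss $160.8).
$5359.5: inside the interval → strictly worse (loss $538.4).
$13078.1: above both → same outcome either way.
$3040.9: below both → same outcome either way.
Count: 3.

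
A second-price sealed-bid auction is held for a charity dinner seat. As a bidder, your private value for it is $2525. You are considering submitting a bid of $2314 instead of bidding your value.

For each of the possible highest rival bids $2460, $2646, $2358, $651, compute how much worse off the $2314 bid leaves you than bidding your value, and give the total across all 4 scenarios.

The deviation costs you only when the competing bid falls strictly between $2314 and $2525; elsewhere both bids give the same outcome.
$2460: truthful payoff $65, deviation payoff $0 → loss $65.
$2646: outcomes coincide → loss $0.
$2358: truthful payoff $167, deviation payoff $0 → loss $167.
$651: outcomes coincide → loss $0.
Total loss = $65 + $167 = $232.

$232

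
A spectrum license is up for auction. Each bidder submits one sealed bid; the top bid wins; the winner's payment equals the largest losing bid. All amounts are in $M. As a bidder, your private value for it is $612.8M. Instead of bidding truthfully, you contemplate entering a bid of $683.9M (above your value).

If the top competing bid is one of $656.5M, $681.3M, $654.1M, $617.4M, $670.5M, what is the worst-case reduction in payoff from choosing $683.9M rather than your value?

$68.5M

$656.5M: truthful gives $0M, deviation gives −$43.7M → loss $43.7M.
$681.3M: truthful gives $0M, deviation gives −$68.5M → loss $68.5M.
$654.1M: truthful gives $0M, deviation gives −$41.3M → loss $41.3M.
$617.4M: truthful gives $0M, deviation gives −$4.6M → loss $4.6M.
$670.5M: truthful gives $0M, deviation gives −$57.7M → loss $57.7M.
Maximum loss: $68.5M.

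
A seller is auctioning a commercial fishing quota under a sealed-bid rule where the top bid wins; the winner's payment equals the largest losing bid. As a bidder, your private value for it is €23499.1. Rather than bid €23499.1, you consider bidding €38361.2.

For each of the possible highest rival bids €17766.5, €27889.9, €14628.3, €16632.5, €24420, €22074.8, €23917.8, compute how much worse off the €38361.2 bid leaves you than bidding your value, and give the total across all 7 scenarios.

€5730.4

The deviation costs you only when the competing bid falls strictly between €23499.1 and €38361.2; elsewhere both bids give the same outcome.
€17766.5: outcomes coincide → loss €0.
€27889.9: truthful payoff €0, deviation payoff −€4390.8 → loss €4390.8.
€14628.3: outcomes coincide → loss €0.
€16632.5: outcomes coincide → loss €0.
€24420: truthful payoff €0, deviation payoff −€920.9 → loss €920.9.
€22074.8: outcomes coincide → loss €0.
€23917.8: truthful payoff €0, deviation payoff −€418.7 → loss €418.7.
Total loss = €4390.8 + €920.9 + €418.7 = €5730.4.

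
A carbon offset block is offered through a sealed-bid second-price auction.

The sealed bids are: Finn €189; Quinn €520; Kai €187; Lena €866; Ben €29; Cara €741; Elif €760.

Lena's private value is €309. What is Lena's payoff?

Highest bid: Lena at €866, so Lena wins.
Second-highest bid: Elif at €760 — that is the price the winner pays.
Lena's payoff = value − price = €309 − €760 = −€451.

−€451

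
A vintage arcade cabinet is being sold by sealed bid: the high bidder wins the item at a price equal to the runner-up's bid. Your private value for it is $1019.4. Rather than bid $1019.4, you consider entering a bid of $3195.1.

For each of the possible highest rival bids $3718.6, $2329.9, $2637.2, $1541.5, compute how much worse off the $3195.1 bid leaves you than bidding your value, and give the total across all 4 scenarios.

$3450.4

The deviation costs you only when the competing bid falls strictly between $1019.4 and $3195.1; elsewhere both bids give the same outcome.
$3718.6: outcomes coincide → loss $0.
$2329.9: truthful payoff $0, deviation payoff −$1310.5 → loss $1310.5.
$2637.2: truthful payoff $0, deviation payoff −$1617.8 → loss $1617.8.
$1541.5: truthful payoff $0, deviation payoff −$522.1 → loss $522.1.
Total loss = $1310.5 + $1617.8 + $522.1 = $3450.4.
In a second-price auction your bid sets only whether you win, not what you pay, so bidding your true value is weakly dominant.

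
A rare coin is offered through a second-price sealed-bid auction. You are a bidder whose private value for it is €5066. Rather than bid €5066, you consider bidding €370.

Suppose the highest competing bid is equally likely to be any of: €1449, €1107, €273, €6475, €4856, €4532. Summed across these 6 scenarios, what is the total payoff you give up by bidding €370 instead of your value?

€8320

The deviation costs you only when the competing bid falls strictly between €370 and €5066; elsewhere both bids give the same outcome.
€1449: truthful payoff €3617, deviation payoff €0 → loss €3617.
€1107: truthful payoff €3959, deviation payoff €0 → loss €3959.
€273: outcomes coincide → loss €0.
€6475: outcomes coincide → loss €0.
€4856: truthful payoff €210, deviation payoff €0 → loss €210.
€4532: truthful payoff €534, deviation payoff €0 → loss €534.
Total loss = €3617 + €3959 + €210 + €534 = €8320.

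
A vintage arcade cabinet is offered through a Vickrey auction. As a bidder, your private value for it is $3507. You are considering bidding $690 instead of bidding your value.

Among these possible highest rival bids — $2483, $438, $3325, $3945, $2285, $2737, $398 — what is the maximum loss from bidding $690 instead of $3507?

$1222

$2483: truthful gives $1024, deviation gives $0 → loss $1024.
$438: same outcome either way → loss $0.
$3325: truthful gives $182, deviation gives $0 → loss $182.
$3945: same outcome either way → loss $0.
$2285: truthful gives $1222, deviation gives $0 → loss $1222.
$2737: truthful gives $770, deviation gives $0 → loss $770.
$398: same outcome either way → loss $0.
Maximum loss: $1222.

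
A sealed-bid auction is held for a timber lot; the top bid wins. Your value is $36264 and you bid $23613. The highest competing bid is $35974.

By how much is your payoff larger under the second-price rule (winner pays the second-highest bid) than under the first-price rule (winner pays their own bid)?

Your bid $23613 is below $35974, so you lose under either rule.
Payoff is $0 in both cases; difference = $0.

$0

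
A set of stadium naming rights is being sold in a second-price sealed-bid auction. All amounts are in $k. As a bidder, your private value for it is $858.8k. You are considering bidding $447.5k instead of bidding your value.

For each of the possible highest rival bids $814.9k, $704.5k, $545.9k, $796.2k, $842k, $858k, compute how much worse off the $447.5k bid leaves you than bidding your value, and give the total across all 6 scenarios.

The deviation costs you only when the competing bid falls strictly between $447.5k and $858.8k; elsewhere both bids give the same outcome.
$814.9k: truthful payoff $43.9k, deviation payoff $0k → loss $43.9k.
$704.5k: truthful payoff $154.3k, deviation payoff $0k → loss $154.3k.
$545.9k: truthful payoff $312.9k, deviation payoff $0k → loss $312.9k.
$796.2k: truthful payoff $62.6k, deviation payoff $0k → loss $62.6k.
$842k: truthful payoff $16.8k, deviation payoff $0k → loss $16.8k.
$858k: truthful payoff $0.8k, deviation payoff $0k → loss $0.8k.
Total loss = $43.9k + $154.3k + $312.9k + $62.6k + $16.8k + $0.8k = $591.3k.

$591.3k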